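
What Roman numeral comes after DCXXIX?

DCXXIX = 629; next is 630

DCXXX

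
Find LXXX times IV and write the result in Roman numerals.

LXXX = 80
IV = 4
80 × 4 = 320

CCCXX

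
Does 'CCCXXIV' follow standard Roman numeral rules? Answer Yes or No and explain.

'CCCXXIV': Check the rules: uses only the symbols I, V, X, L, C, D, M; no symbol is repeated more than three times in a row; V, L and D each appear at most once; the only place a smaller symbol precedes a larger one is the allowed subtractive pair IV, the symbol right after such a pair (if any) is smaller than the pair's first symbol, and otherwise the values never increase from left to right. Value: C (100) + C (100) + C (100) + X (10) + X (10) + IV (4) = 324. So it is a valid standard Roman numeral.

Yes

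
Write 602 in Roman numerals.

Convert 602 to Roman numerals:
  602 contains 1×500 (D)
  102 contains 1×100 (C)
  2 contains 2×1 (II)

DCII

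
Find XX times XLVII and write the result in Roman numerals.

XX = 20
XLVII = 47
20 × 47 = 940

CMXL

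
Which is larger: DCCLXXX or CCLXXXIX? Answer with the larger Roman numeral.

DCCLXXX = 780
CCLXXXIX = 289
780 is larger

DCCLXXX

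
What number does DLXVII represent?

DLXVII: D=500, L=50, X=10, V=5, I=1, I=1
500 + 50 + 10 + 5 + 1 + 1 = 567

567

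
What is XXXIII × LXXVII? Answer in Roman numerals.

XXXIII = 33
LXXVII = 77
33 × 77 = 2541

MMDXLI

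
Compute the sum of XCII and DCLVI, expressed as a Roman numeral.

XCII = 92
DCLVI = 656
92 + 656 = 748

DCCXLVIII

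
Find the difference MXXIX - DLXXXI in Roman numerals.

MXXIX = 1029
DLXXXI = 581
1029 - 581 = 448

CDXLVIII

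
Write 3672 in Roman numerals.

Convert 3672 to Roman numerals:
  3672 contains 3×1000 (MMM)
  672 contains 1×500 (D)
  172 contains 1×100 (C)
  72 contains 1×50 (L)
  22 contains 2×10 (XX)
  2 contains 2×1 (II)

MMMDCLXXII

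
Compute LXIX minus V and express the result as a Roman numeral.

LXIX = 69
V = 5
69 - 5 = 64

LXIV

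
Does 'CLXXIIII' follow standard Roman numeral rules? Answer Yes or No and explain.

'CLXXIIII': More than 3 consecutive I's

No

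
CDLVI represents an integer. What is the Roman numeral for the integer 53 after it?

CDLVI = 456
456 + 53 = 509

DIX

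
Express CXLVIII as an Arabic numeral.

CXLVIII: C=100, XL=40, V=5, I=1, I=1, I=1
100 + 40 + 5 + 1 + 1 + 1 = 148

148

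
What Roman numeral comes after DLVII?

DLVII = 557; next is 558

DLVIII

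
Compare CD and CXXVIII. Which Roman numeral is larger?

CD = 400
CXXVIII = 128
400 is larger

CD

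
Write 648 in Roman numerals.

Convert 648 to Roman numerals:
  648 contains 1×500 (D)
  148 contains 1×100 (C)
  48 contains 1×40 (XL)
  8 contains 1×5 (V)
  3 contains 3×1 (III)

DCXLVIII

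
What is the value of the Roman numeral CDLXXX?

CDLXXX: CD=400, L=50, X=10, X=10, X=10
400 + 50 + 10 + 10 + 10 = 480

480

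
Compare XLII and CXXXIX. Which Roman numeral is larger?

XLII = 42
CXXXIX = 139
139 is larger

CXXXIX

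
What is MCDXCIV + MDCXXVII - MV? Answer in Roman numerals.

MCDXCIV = 1494, MDCXXVII = 1627, MV = 1005
1494 + 1627 = 3121
3121 - 1005 = 2116

MMCXVI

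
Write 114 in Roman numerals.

Convert 114 to Roman numerals:
  114 contains 1×100 (C)
  14 contains 1×10 (X)
  4 contains 1×4 (IV)

CXIV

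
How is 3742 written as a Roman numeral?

Convert 3742 to Roman numerals:
  3742 contains 3×1000 (MMM)
  742 contains 1×500 (D)
  242 contains 2×100 (CC)
  42 contains 1×40 (XL)
  2 contains 2×1 (II)

MMMDCCXLII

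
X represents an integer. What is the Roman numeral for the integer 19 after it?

X = 10
10 + 19 = 29

XXIX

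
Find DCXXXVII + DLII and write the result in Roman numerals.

DCXXXVII = 637
DLII = 552
637 + 552 = 1189

MCLXXXIX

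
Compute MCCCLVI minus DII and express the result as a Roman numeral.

MCCCLVI = 1356
DII = 502
1356 - 502 = 854

DCCCLIV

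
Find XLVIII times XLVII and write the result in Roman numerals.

XLVIII = 48
XLVII = 47
48 × 47 = 2256

MMCCLVI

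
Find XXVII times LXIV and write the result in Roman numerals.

XXVII = 27
LXIV = 64
27 × 64 = 1728

MDCCXXVIII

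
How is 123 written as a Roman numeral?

Convert 123 to Roman numerals:
  123 contains 1×100 (C)
  23 contains 2×10 (XX)
  3 contains 3×1 (III)

CXXIII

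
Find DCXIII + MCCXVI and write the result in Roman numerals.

DCXIII = 613
MCCXVI = 1216
613 + 1216 = 1829

MDCCCXXIX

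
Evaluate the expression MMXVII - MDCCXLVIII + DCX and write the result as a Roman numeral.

MMXVII = 2017, MDCCXLVIII = 1748, DCX = 610
2017 - 1748 = 269
269 + 610 = 879

DCCCLXXIX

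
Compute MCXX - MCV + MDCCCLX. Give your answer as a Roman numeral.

MCXX = 1120, MCV = 1105, MDCCCLX = 1860
1120 - 1105 = 15
15 + 1860 = 1875

MDCCCLXXV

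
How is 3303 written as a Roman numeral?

Convert 3303 to Roman numerals:
  3303 contains 3×1000 (MMM)
  303 contains 3×100 (CCC)
  3 contains 3×1 (III)

MMMCCCIII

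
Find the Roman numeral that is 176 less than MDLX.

MDLX = 1560
1560 - 176 = 1384

MCCCLXXXIV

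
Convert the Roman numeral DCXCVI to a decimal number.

DCXCVI: D=500, C=100, XC=90, V=5, I=1
500 + 100 + 90 + 5 + 1 = 696

696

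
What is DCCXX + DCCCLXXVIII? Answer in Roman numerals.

DCCXX = 720
DCCCLXXVIII = 878
720 + 878 = 1598

MDXCVIII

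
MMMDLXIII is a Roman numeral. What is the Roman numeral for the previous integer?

MMMDLXIII = 3563, so the previous integer is 3563 - 1 = 3562

MMMDLXII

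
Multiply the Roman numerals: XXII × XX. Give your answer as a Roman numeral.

XXII = 22
XX = 20
22 × 20 = 440

CDXL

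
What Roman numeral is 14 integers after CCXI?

CCXI = 211
211 + 14 = 225

CCXXV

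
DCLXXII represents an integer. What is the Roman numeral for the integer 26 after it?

DCLXXII = 672
672 + 26 = 698

DCXCVIII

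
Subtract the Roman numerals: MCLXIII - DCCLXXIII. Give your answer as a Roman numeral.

MCLXIII = 1163
DCCLXXIII = 773
1163 - 773 = 390

CCCXC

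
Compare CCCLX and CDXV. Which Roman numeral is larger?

CCCLX = 360
CDXV = 415
415 is larger

CDXV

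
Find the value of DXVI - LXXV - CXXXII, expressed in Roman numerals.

DXVI = 516, LXXV = 75, CXXXII = 132
516 - 75 = 441
441 - 132 = 309

CCCIX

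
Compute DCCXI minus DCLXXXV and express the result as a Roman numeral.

DCCXI = 711
DCLXXXV = 685
711 - 685 = 26

XXVI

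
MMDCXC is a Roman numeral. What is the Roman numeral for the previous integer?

MMDCXC = 2690; previous is 2689

MMDCLXXXIX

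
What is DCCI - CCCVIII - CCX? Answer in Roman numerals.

DCCI = 701, CCCVIII = 308, CCX = 210
701 - 308 = 393
393 - 210 = 183

CLXXXIII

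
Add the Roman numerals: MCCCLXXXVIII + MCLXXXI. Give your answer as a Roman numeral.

MCCCLXXXVIII = 1388
MCLXXXI = 1181
1388 + 1181 = 2569

MMDLXIX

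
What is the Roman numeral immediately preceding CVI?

CVI = 106, so the previous integer is 106 - 1 = 105

CV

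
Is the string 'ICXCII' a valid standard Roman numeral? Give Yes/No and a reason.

'ICXCII': Invalid subtractive combination: IC

No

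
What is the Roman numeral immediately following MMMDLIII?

MMMDLIII = 3553, so the next integer is 3553 + 1 = 3554

MMMDLIV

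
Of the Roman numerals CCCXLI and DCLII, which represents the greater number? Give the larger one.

CCCXLI = 341
DCLII = 652
652 is larger

DCLII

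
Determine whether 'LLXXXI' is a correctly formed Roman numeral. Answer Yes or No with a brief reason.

'LLXXXI': L should not appear more than once

No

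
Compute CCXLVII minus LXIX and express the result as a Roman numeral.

CCXLVII = 247
LXIX = 69
247 - 69 = 178

CLXXVIII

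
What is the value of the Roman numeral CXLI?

CXLI: C=100, XL=40, I=1
100 + 40 + 1 = 141

141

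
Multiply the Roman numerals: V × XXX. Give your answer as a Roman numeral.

V = 5
XXX = 30
5 × 30 = 150

CL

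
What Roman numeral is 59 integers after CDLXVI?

CDLXVI = 466
466 + 59 = 525

DXXV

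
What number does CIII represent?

CIII: C=100, I=1, I=1, I=1
100 + 1 + 1 + 1 = 103

103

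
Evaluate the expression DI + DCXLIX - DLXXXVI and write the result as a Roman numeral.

DI = 501, DCXLIX = 649, DLXXXVI = 586
501 + 649 = 1150
1150 - 586 = 564

DLXIV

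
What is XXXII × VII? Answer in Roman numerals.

XXXII = 32
VII = 7
32 × 7 = 224

CCXXIV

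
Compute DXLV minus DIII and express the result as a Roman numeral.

DXLV = 545
DIII = 503
545 - 503 = 42

XLII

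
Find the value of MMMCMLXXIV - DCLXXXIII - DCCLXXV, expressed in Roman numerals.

MMMCMLXXIV = 3974, DCLXXXIII = 683, DCCLXXV = 775
3974 - 683 = 3291
3291 - 775 = 2516

MMDXVI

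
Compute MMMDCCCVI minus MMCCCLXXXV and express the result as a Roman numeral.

MMMDCCCVI = 3806
MMCCCLXXXV = 2385
3806 - 2385 = 1421

MCDXXI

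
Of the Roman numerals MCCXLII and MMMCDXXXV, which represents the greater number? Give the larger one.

MCCXLII = 1242
MMMCDXXXV = 3435
3435 is larger

MMMCDXXXV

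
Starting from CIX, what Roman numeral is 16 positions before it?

CIX = 109
109 - 16 = 93

XCIII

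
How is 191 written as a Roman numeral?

Convert 191 to Roman numerals:
  191 contains 1×100 (C)
  91 contains 1×90 (XC)
  1 contains 1×1 (I)

CXCI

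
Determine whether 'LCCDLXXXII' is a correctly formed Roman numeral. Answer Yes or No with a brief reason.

'LCCDLXXXII': L should not appear more than once

No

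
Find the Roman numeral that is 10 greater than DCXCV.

DCXCV = 695
695 + 10 = 705

DCCV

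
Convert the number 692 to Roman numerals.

Convert 692 to Roman numerals:
  692 contains 1×500 (D)
  192 contains 1×100 (C)
  92 contains 1×90 (XC)
  2 contains 2×1 (II)

DCXCII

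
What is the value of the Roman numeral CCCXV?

CCCXV: C=100, C=100, C=100, X=10, V=5
100 + 100 + 100 + 10 + 5 = 315

315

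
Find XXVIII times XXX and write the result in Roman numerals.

XXVIII = 28
XXX = 30
28 × 30 = 840

DCCCXL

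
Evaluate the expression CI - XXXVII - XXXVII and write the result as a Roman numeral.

CI = 101, XXXVII = 37, XXXVII = 37
101 - 37 = 64
64 - 37 = 27

XXVII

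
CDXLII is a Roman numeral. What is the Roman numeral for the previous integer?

CDXLII = 442, so the previous integer is 442 - 1 = 441

CDXLI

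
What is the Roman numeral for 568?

Convert 568 to Roman numerals:
  568 contains 1×500 (D)
  68 contains 1×50 (L)
  18 contains 1×10 (X)
  8 contains 1×5 (V)
  3 contains 3×1 (III)

DLXVIII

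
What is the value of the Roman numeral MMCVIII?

MMCVIII: M=1000, M=1000, C=100, V=5, I=1, I=1, I=1
1000 + 1000 + 100 + 5 + 1 + 1 + 1 = 2108

2108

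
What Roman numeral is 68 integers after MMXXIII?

MMXXIII = 2023
2023 + 68 = 2091

MMXCI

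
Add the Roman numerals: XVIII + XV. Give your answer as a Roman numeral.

XVIII = 18
XV = 15
18 + 15 = 33

XXXIII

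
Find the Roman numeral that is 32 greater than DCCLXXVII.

DCCLXXVII = 777
777 + 32 = 809

DCCCIX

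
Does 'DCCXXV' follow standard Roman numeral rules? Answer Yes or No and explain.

'DCCXXV': Check the rules: uses only the symbols I, V, X, L, C, D, M; no symbol is repeated more than three times in a row; V, L and D each appear at most once; no smaller symbol precedes a larger one (values never increase from left to right). Value: D (500) + C (100) + C (100) + X (10) + X (10) + V (5) = 725. So it is a valid standard Roman numeral.

Yes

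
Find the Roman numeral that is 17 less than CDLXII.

CDLXII = 462
462 - 17 = 445

CDXLV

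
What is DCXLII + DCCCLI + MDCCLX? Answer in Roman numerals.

DCXLII = 642, DCCCLI = 851, MDCCLX = 1760
642 + 851 = 1493
1493 + 1760 = 3253

MMMCCLIII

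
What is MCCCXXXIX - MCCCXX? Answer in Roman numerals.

MCCCXXXIX = 1339
MCCCXX = 1320
1339 - 1320 = 19

XIX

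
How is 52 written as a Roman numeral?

Convert 52 to Roman numerals:
  52 contains 1×50 (L)
  2 contains 2×1 (II)

LII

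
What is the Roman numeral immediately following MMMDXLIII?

MMMDXLIII = 3543, so the next integer is 3543 + 1 = 3544

MMMDXLIV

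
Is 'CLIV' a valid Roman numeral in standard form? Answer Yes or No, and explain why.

'CLIV': Check the rules: uses only the symbols I, V, X, L, C, D, M; no symbol is repeated more than three times in a row; V, L and D each appear at most once; the only place a smaller symbol precedes a larger one is the allowed subtractive pair IV, the symbol right after such a pair (if any) is smaller than the pair's first symbol, and otherwise the values never increase from left to right. Value: C (100) + L (50) + IV (4) = 154. So it is a valid standard Roman numeral.

Yes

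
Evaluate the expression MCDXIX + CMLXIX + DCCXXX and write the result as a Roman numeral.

MCDXIX = 1419, CMLXIX = 969, DCCXXX = 730
1419 + 969 = 2388
2388 + 730 = 3118

MMMCXVIII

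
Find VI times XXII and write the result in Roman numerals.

VI = 6
XXII = 22
6 × 22 = 132

CXXXII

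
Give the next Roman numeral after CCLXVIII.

CCLXVIII = 268, so the next integer is 268 + 1 = 269

CCLXIX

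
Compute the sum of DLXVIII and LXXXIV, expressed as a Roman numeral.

DLXVIII = 568
LXXXIV = 84
568 + 84 = 652

DCLII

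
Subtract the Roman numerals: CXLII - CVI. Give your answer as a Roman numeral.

CXLII = 142
CVI = 106
142 - 106 = 36

XXXVI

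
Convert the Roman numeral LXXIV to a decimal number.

LXXIV: L=50, X=10, X=10, IV=4
50 + 10 + 10 + 4 = 74

74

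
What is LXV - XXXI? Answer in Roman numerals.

LXV = 65
XXXI = 31
65 - 31 = 34

XXXIV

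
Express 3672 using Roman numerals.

Convert 3672 to Roman numerals:
  3672 contains 3×1000 (MMM)
  672 contains 1×500 (D)
  172 contains 1×100 (C)
  72 contains 1×50 (L)
  22 contains 2×10 (XX)
  2 contains 2×1 (II)

MMMDCLXXII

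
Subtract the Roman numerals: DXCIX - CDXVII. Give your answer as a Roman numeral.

DXCIX = 599
CDXVII = 417
599 - 417 = 182

CLXXXII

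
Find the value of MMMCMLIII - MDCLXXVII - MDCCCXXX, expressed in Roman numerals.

MMMCMLIII = 3953, MDCLXXVII = 1677, MDCCCXXX = 1830
3953 - 1677 = 2276
2276 - 1830 = 446

CDXLVI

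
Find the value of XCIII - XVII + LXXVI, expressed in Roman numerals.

XCIII = 93, XVII = 17, LXXVI = 76
93 - 17 = 76
76 + 76 = 152

CLII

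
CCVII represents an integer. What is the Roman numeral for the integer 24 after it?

CCVII = 207
207 + 24 = 231

CCXXXI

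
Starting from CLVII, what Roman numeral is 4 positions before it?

CLVII = 157
157 - 4 = 153

CLIII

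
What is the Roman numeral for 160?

Convert 160 to Roman numerals:
  160 contains 1×100 (C)
  60 contains 1×50 (L)
  10 contains 1×10 (X)

CLX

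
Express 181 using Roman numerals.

Convert 181 to Roman numerals:
  181 contains 1×100 (C)
  81 contains 1×50 (L)
  31 contains 3×10 (XXX)
  1 contains 1×1 (I)

CLXXXI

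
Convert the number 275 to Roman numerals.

Convert 275 to Roman numerals:
  275 contains 2×100 (CC)
  75 contains 1×50 (L)
  25 contains 2×10 (XX)
  5 contains 1×5 (V)

CCLXXV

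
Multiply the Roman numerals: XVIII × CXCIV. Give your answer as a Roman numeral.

XVIII = 18
CXCIV = 194
18 × 194 = 3492

MMMCDXCII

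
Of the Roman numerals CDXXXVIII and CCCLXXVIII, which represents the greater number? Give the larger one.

CDXXXVIII = 438
CCCLXXVIII = 378
438 is larger

CDXXXVIII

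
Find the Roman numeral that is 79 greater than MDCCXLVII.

MDCCXLVII = 1747
1747 + 79 = 1826

MDCCCXXVI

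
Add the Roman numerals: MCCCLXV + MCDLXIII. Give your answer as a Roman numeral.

MCCCLXV = 1365
MCDLXIII = 1463
1365 + 1463 = 2828

MMDCCCXXVIII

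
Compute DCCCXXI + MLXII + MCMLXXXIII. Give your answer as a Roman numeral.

DCCCXXI = 821, MLXII = 1062, MCMLXXXIII = 1983
821 + 1062 = 1883
1883 + 1983 = 3866

MMMDCCCLXVI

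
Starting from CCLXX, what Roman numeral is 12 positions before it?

CCLXX = 270
270 - 12 = 258

CCLVIII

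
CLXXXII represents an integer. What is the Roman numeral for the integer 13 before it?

CLXXXII = 182
182 - 13 = 169

CLXIX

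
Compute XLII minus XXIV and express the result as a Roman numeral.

XLII = 42
XXIV = 24
42 - 24 = 18

XVIII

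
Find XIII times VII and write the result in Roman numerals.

XIII = 13
VII = 7
13 × 7 = 91

XCI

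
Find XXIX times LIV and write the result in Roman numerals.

XXIX = 29
LIV = 54
29 × 54 = 1566

MDLXVI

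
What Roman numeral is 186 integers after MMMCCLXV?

MMMCCLXV = 3265
3265 + 186 = 3451

MMMCDLI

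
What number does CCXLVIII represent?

CCXLVIII: C=100, C=100, XL=40, V=5, I=1, I=1, I=1
100 + 100 + 40 + 5 + 1 + 1 + 1 = 248

248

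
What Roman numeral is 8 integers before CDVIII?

CDVIII = 408
408 - 8 = 400

CD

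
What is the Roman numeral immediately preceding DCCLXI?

DCCLXI = 761; previous is 760

DCCLX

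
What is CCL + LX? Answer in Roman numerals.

CCL = 250
LX = 60
250 + 60 = 310

CCCX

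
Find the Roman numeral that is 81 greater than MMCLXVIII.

MMCLXVIII = 2168
2168 + 81 = 2249

MMCCXLIX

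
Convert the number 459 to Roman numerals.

Convert 459 to Roman numerals:
  459 contains 1×400 (CD)
  59 contains 1×50 (L)
  9 contains 1×9 (IX)

CDLIX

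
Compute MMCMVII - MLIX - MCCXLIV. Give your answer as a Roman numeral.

MMCMVII = 2907, MLIX = 1059, MCCXLIV = 1244
2907 - 1059 = 1848
1848 - 1244 = 604

DCIV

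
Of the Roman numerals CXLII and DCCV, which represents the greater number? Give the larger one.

CXLII = 142
DCCV = 705
705 is larger

DCCV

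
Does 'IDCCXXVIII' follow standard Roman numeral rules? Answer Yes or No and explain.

'IDCCXXVIII': Invalid subtractive combination: ID

No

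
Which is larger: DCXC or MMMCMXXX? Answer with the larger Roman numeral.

DCXC = 690
MMMCMXXX = 3930
3930 is larger

MMMCMXXX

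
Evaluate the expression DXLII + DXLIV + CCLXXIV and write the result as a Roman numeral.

DXLII = 542, DXLIV = 544, CCLXXIV = 274
542 + 544 = 1086
1086 + 274 = 1360

MCCCLX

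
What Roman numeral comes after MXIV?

MXIV = 1014, so the next integer is 1014 + 1 = 1015

MXV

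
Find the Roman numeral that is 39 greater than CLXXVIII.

CLXXVIII = 178
178 + 39 = 217

CCXVII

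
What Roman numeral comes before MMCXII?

MMCXII = 2112, so the previous integer is 2112 - 1 = 2111

MMCXI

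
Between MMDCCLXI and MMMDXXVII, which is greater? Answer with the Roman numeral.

MMDCCLXI = 2761
MMMDXXVII = 3527
3527 is larger

MMMDXXVII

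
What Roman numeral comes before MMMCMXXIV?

MMMCMXXIV = 3924; previous is 3923

MMMCMXXIII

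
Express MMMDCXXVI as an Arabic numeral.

MMMDCXXVI: M=1000, M=1000, M=1000, D=500, C=100, X=10, X=10, V=5, I=1
1000 + 1000 + 1000 + 500 + 100 + 10 + 10 + 5 + 1 = 3626

3626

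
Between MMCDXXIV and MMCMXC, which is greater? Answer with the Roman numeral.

MMCDXXIV = 2424
MMCMXC = 2990
2990 is larger

MMCMXC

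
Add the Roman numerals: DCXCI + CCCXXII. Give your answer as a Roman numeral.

DCXCI = 691
CCCXXII = 322
691 + 322 = 1013

MXIII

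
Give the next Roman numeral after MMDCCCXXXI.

MMDCCCXXXI = 2831; next is 2832

MMDCCCXXXII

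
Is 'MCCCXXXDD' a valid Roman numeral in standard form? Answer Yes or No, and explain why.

'MCCCXXXDD': D should not appear more than once

No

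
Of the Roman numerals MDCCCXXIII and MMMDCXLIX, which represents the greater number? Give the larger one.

MDCCCXXIII = 1823
MMMDCXLIX = 3649
3649 is larger

MMMDCXLIX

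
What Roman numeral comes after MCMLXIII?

MCMLXIII = 1963; next is 1964

MCMLXIV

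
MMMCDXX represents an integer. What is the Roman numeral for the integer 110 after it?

MMMCDXX = 3420
3420 + 110 = 3530

MMMDXXX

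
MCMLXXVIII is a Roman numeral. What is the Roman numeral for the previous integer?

MCMLXXVIII = 1978; previous is 1977

MCMLXXVII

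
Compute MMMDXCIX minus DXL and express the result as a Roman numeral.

MMMDXCIX = 3599
DXL = 540
3599 - 540 = 3059

MMMLIX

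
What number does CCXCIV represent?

CCXCIV: C=100, C=100, XC=90, IV=4
100 + 100 + 90 + 4 = 294

294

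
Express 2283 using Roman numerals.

Convert 2283 to Roman numerals:
  2283 contains 2×1000 (MM)
  283 contains 2×100 (CC)
  83 contains 1×50 (L)
  33 contains 3×10 (XXX)
  3 contains 3×1 (III)

MMCCLXXXIII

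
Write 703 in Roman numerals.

Convert 703 to Roman numerals:
  703 contains 1×500 (D)
  203 contains 2×100 (CC)
  3 contains 3×1 (III)

DCCIII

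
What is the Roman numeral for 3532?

Convert 3532 to Roman numerals:
  3532 contains 3×1000 (MMM)
  532 contains 1×500 (D)
  32 contains 3×10 (XXX)
  2 contains 2×1 (II)

MMMDXXXII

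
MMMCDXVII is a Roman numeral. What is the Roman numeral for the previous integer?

MMMCDXVII = 3417; previous is 3416

MMMCDXVI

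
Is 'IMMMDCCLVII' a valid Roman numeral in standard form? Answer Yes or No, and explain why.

'IMMMDCCLVII': Invalid subtractive combination: IM

No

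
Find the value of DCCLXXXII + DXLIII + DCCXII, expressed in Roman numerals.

DCCLXXXII = 782, DXLIII = 543, DCCXII = 712
782 + 543 = 1325
1325 + 712 = 2037

MMXXXVII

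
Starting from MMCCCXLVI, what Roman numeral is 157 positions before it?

MMCCCXLVI = 2346
2346 - 157 = 2189

MMCLXXXIX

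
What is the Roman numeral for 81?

Convert 81 to Roman numerals:
  81 contains 1×50 (L)
  31 contains 3×10 (XXX)
  1 contains 1×1 (I)

LXXXI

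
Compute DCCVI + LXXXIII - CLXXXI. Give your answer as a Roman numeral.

DCCVI = 706, LXXXIII = 83, CLXXXI = 181
706 + 83 = 789
789 - 181 = 608

DCVIII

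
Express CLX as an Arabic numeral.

CLX: C=100, L=50, X=10
100 + 50 + 10 = 160

160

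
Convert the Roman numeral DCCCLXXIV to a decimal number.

DCCCLXXIV: D=500, C=100, C=100, C=100, L=50, X=10, X=10, IV=4
500 + 100 + 100 + 100 + 50 + 10 + 10 + 4 = 874

874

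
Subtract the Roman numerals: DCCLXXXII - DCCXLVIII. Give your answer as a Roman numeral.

DCCLXXXII = 782
DCCXLVIII = 748
782 - 748 = 34

XXXIV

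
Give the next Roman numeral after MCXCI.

MCXCI = 1191, so the next integer is 1191 + 1 = 1192

MCXCII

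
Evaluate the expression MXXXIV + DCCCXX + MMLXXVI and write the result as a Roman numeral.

MXXXIV = 1034, DCCCXX = 820, MMLXXVI = 2076
1034 + 820 = 1854
1854 + 2076 = 3930

MMMCMXXX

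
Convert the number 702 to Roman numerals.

Convert 702 to Roman numerals:
  702 contains 1×500 (D)
  202 contains 2×100 (CC)
  2 contains 2×1 (II)

DCCII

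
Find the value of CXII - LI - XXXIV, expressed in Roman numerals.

CXII = 112, LI = 51, XXXIV = 34
112 - 51 = 61
61 - 34 = 27

XXVII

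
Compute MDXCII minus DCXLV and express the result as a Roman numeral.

MDXCII = 1592
DCXLV = 645
1592 - 645 = 947

CMXLVII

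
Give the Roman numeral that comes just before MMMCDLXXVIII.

MMMCDLXXVIII = 3478; previous is 3477

MMMCDLXXVII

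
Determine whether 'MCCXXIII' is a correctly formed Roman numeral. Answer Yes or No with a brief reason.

'MCCXXIII': Check the rules: uses only the symbols I, V, X, L, C, D, M; no symbol is repeated more than three times in a row; V, L and D each appear at most once; no smaller symbol precedes a larger one (values never increase from left to right). Value: M (1000) + C (100) + C (100) + X (10) + X (10) + I (1) + I (1) + I (1) = 1223. So it is a valid standard Roman numeral.

Yes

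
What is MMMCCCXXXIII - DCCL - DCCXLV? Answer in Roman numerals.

MMMCCCXXXIII = 3333, DCCL = 750, DCCXLV = 745
3333 - 750 = 2583
2583 - 745 = 1838

MDCCCXXXVIII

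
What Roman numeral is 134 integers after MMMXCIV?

MMMXCIV = 3094
3094 + 134 = 3228

MMMCCXXVIII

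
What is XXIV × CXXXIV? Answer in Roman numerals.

XXIV = 24
CXXXIV = 134
24 × 134 = 3216

MMMCCXVI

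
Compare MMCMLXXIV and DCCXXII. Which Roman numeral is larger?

MMCMLXXIV = 2974
DCCXXII = 722
2974 is larger

MMCMLXXIV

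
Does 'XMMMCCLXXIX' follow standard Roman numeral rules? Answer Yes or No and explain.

'XMMMCCLXXIX': Invalid subtractive combination: XM

No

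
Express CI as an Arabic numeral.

CI: C=100, I=1
100 + 1 = 101

101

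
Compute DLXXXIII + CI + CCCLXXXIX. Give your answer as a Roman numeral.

DLXXXIII = 583, CI = 101, CCCLXXXIX = 389
583 + 101 = 684
684 + 389 = 1073

MLXXIII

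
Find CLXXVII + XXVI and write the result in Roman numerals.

CLXXVII = 177
XXVI = 26
177 + 26 = 203

CCIII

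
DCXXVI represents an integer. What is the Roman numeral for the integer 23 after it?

DCXXVI = 626
626 + 23 = 649

DCXLIX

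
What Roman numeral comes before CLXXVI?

CLXXVI = 176; previous is 175

CLXXV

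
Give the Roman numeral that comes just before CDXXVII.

CDXXVII = 427, so the previous integer is 427 - 1 = 426

CDXXVI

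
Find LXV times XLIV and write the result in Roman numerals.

LXV = 65
XLIV = 44
65 × 44 = 2860

MMDCCCLX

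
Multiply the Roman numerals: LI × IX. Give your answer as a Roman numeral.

LI = 51
IX = 9
51 × 9 = 459

CDLIX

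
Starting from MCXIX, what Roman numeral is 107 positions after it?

MCXIX = 1119
1119 + 107 = 1226

MCCXXVI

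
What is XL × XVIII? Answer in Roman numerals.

XL = 40
XVIII = 18
40 × 18 = 720

DCCXX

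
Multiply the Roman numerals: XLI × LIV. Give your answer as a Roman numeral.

XLI = 41
LIV = 54
41 × 54 = 2214

MMCCXIV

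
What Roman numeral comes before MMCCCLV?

MMCCCLV = 2355, so the previous integer is 2355 - 1 = 2354

MMCCCLIV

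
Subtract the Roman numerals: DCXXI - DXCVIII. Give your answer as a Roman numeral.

DCXXI = 621
DXCVIII = 598
621 - 598 = 23

XXIII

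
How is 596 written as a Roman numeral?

Convert 596 to Roman numerals:
  596 contains 1×500 (D)
  96 contains 1×90 (XC)
  6 contains 1×5 (V)
  1 contains 1×1 (I)

DXCVI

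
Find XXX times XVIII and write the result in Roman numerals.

XXX = 30
XVIII = 18
30 × 18 = 540

DXL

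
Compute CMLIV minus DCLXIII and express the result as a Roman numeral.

CMLIV = 954
DCLXIII = 663
954 - 663 = 291

CCXCI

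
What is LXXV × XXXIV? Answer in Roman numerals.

LXXV = 75
XXXIV = 34
75 × 34 = 2550

MMDL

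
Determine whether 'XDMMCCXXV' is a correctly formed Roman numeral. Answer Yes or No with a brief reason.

'XDMMCCXXV': Invalid subtractive combination: XD

No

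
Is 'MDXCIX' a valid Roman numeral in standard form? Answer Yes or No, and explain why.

'MDXCIX': Check the rules: uses only the symbols I, V, X, L, C, D, M; no symbol is repeated more than three times in a row; V, L and D each appear at most once; the only places a smaller symbol precedes a larger one are the allowed subtractive pairs XC, IX, the symbol right after such a pair (if any) is smaller than the pair's first symbol, and otherwise the values never increase from left to right. Value: M (1000) + D (500) + XC (90) + IX (9) = 1599. So it is a valid standard Roman numeral.

Yes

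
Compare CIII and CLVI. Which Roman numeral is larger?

CIII = 103
CLVI = 156
156 is larger

CLVI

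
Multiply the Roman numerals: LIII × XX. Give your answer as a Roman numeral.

LIII = 53
XX = 20
53 × 20 = 1060

MLX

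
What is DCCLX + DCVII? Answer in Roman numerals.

DCCLX = 760
DCVII = 607
760 + 607 = 1367

MCCCLXVII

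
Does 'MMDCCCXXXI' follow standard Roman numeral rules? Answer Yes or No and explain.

'MMDCCCXXXI': Check the rules: uses only the symbols I, V, X, L, C, D, M; no symbol is repeated more than three times in a row; V, L and D each appear at most once; no smaller symbol precedes a larger one (values never increase from left to right). Value: M (1000) + M (1000) + D (500) + C (100) + C (100) + C (100) + X (10) + X (10) + X (10) + I (1) = 2831. So it is a valid standard Roman numeral.

Yes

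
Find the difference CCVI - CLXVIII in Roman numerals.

CCVI = 206
CLXVIII = 168
206 - 168 = 38

XXXVIII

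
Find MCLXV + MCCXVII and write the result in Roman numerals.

MCLXV = 1165
MCCXVII = 1217
1165 + 1217 = 2382

MMCCCLXXXII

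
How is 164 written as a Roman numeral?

Convert 164 to Roman numerals:
  164 contains 1×100 (C)
  64 contains 1×50 (L)
  14 contains 1×10 (X)
  4 contains 1×4 (IV)

CLXIV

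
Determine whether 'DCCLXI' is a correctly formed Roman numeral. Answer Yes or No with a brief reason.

'DCCLXI': Check the rules: uses only the symbols I, V, X, L, C, D, M; no symbol is repeated more than three times in a row; V, L and D each appear at most once; no smaller symbol precedes a larger one (values never increase from left to right). Value: D (500) + C (100) + C (100) + L (50) + X (10) + I (1) = 761. So it is a valid standard Roman numeral.

Yes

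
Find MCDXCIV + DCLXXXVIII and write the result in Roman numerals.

MCDXCIV = 1494
DCLXXXVIII = 688
1494 + 688 = 2182

MMCLXXXII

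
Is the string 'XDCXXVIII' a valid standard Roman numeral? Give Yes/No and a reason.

'XDCXXVIII': Invalid subtractive combination: XD

No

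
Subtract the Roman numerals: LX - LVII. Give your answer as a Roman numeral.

LX = 60
LVII = 57
60 - 57 = 3

III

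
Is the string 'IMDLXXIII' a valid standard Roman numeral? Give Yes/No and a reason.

'IMDLXXIII': Invalid subtractive combination: IM

No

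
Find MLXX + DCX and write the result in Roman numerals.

MLXX = 1070
DCX = 610
1070 + 610 = 1680

MDCLXXX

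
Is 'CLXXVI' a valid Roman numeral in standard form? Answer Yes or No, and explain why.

'CLXXVI': Check the rules: uses only the symbols I, V, X, L, C, D, M; no symbol is repeated more than three times in a row; V, L and D each appear at most once; no smaller symbol precedes a larger one (values never increase from left to right). Value: C (100) + L (50) + X (10) + X (10) + V (5) + I (1) = 176. So it is a valid standard Roman numeral.

Yes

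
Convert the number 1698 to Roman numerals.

Convert 1698 to Roman numerals:
  1698 contains 1×1000 (M)
  698 contains 1×500 (D)
  198 contains 1×100 (C)
  98 contains 1×90 (XC)
  8 contains 1×5 (V)
  3 contains 3×1 (III)

MDCXCVIII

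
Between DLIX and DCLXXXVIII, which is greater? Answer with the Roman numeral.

DLIX = 559
DCLXXXVIII = 688
688 is larger

DCLXXXVIII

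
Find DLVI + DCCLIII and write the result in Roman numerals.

DLVI = 556
DCCLIII = 753
556 + 753 = 1309

MCCCIX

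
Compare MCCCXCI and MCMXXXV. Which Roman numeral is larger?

MCCCXCI = 1391
MCMXXXV = 1935
1935 is larger

MCMXXXV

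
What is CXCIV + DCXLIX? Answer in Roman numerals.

CXCIV = 194
DCXLIX = 649
194 + 649 = 843

DCCCXLIII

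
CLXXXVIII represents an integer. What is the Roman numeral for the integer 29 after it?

CLXXXVIII = 188
188 + 29 = 217

CCXVII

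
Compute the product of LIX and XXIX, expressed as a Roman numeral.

LIX = 59
XXIX = 29
59 × 29 = 1711

MDCCXI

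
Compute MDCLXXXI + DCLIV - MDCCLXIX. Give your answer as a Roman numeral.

MDCLXXXI = 1681, DCLIV = 654, MDCCLXIX = 1769
1681 + 654 = 2335
2335 - 1769 = 566

DLXVI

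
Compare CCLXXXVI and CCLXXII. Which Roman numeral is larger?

CCLXXXVI = 286
CCLXXII = 272
286 is larger

CCLXXXVI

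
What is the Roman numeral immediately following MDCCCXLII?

MDCCCXLII = 1842; next is 1843

MDCCCXLIII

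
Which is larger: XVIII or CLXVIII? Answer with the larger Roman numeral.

XVIII = 18
CLXVIII = 168
168 is larger

CLXVIII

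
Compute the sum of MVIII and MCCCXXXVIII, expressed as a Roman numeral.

MVIII = 1008
MCCCXXXVIII = 1338
1008 + 1338 = 2346

MMCCCXLVI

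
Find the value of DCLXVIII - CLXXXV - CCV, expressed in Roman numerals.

DCLXVIII = 668, CLXXXV = 185, CCV = 205
668 - 185 = 483
483 - 205 = 278

CCLXXVIII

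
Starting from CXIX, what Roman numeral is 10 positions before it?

CXIX = 119
119 - 10 = 109

CIX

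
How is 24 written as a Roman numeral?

Convert 24 to Roman numerals:
  24 contains 2×10 (XX)
  4 contains 1×4 (IV)

XXIV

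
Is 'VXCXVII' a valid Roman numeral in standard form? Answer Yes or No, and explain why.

'VXCXVII': V should not appear more than once

No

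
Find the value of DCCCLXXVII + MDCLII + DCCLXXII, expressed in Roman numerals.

DCCCLXXVII = 877, MDCLII = 1652, DCCLXXII = 772
877 + 1652 = 2529
2529 + 772 = 3301

MMMCCCI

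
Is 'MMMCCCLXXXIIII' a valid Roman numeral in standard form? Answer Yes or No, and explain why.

'MMMCCCLXXXIIII': More than 3 consecutive I's

No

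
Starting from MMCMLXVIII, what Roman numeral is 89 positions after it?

MMCMLXVIII = 2968
2968 + 89 = 3057

MMMLVII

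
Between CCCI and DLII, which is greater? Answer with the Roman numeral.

CCCI = 301
DLII = 552
552 is larger

DLII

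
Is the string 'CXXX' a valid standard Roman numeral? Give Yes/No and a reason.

'CXXX': Check the rules: uses only the symbols I, V, X, L, C, D, M; no symbol is repeated more than three times in a row; V, L and D each appear at most once; no smaller symbol precedes a larger one (values never increase from left to right). Value: C (100) + X (10) + X (10) + X (10) = 130. So it is a valid standard Roman numeral.

Yes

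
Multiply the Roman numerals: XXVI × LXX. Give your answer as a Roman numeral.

XXVI = 26
LXX = 70
26 × 70 = 1820

MDCCCXX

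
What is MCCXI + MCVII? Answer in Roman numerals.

MCCXI = 1211
MCVII = 1107
1211 + 1107 = 2318

MMCCCXVIII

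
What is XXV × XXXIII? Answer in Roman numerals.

XXV = 25
XXXIII = 33
25 × 33 = 825

DCCCXXV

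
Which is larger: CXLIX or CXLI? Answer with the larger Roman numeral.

CXLIX = 149
CXLI = 141
149 is larger

CXLIX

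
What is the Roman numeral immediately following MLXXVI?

MLXXVI = 1076, so the next integer is 1076 + 1 = 1077

MLXXVII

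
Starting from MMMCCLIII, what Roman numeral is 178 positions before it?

MMMCCLIII = 3253
3253 - 178 = 3075

MMMLXXV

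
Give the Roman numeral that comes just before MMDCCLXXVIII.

MMDCCLXXVIII = 2778; previous is 2777

MMDCCLXXVII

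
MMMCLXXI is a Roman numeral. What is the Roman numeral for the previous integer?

MMMCLXXI = 3171; previous is 3170

MMMCLXX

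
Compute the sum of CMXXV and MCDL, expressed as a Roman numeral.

CMXXV = 925
MCDL = 1450
925 + 1450 = 2375

MMCCCLXXV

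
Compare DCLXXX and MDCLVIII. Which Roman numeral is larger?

DCLXXX = 680
MDCLVIII = 1658
1658 is larger

MDCLVIII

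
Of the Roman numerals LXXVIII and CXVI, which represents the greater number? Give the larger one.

LXXVIII = 78
CXVI = 116
116 is larger

CXVI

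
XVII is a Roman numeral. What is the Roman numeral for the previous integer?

XVII = 17, so the previous integer is 17 - 1 = 16

XVI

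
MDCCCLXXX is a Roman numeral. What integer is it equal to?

MDCCCLXXX: M=1000, D=500, C=100, C=100, C=100, L=50, X=10, X=10, X=10
1000 + 500 + 100 + 100 + 100 + 50 + 10 + 10 + 10 = 1880

1880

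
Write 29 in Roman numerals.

Convert 29 to Roman numerals:
  29 contains 2×10 (XX)
  9 contains 1×9 (IX)

XXIX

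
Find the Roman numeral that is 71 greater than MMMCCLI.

MMMCCLI = 3251
3251 + 71 = 3322

MMMCCCXXII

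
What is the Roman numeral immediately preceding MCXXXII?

MCXXXII = 1132; previous is 1131

MCXXXI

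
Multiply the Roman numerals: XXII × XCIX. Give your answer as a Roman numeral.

XXII = 22
XCIX = 99
22 × 99 = 2178

MMCLXXVIII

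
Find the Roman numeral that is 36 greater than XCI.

XCI = 91
91 + 36 = 127

CXXVII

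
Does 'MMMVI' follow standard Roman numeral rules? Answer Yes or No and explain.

'MMMVI': Check the rules: uses only the symbols I, V, X, L, C, D, M; no symbol is repeated more than three times in a row; V, L and D each appear at most once; no smaller symbol precedes a larger one (values never increase from left to right). Value: M (1000) + M (1000) + M (1000) + V (5) + I (1) = 3006. So it is a valid standard Roman numeral.

Yes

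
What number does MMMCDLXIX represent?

MMMCDLXIX: M=1000, M=1000, M=1000, CD=400, L=50, X=10, IX=9
1000 + 1000 + 1000 + 400 + 50 + 10 + 9 = 3469

3469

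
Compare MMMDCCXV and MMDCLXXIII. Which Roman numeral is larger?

MMMDCCXV = 3715
MMDCLXXIII = 2673
3715 is larger

MMMDCCXV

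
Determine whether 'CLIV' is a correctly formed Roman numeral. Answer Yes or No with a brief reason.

'CLIV': Check the rules: uses only the symbols I, V, X, L, C, D, M; no symbol is repeated more than three times in a row; V, L and D each appear at most once; the only place a smaller symbol precedes a larger one is the allowed subtractive pair IV, the symbol right after such a pair (if any) is smaller than the pair's first symbol, and otherwise the values never increase from left to right. Value: C (100) + L (50) + IV (4) = 154. So it is a valid standard Roman numeral.

Yes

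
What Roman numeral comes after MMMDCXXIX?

MMMDCXXIX = 3629; next is 3630

MMMDCXXX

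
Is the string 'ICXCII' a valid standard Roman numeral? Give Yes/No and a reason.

'ICXCII': Invalid subtractive combination: IC

No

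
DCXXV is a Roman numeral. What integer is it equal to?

DCXXV: D=500, C=100, X=10, X=10, V=5
500 + 100 + 10 + 10 + 5 = 625

625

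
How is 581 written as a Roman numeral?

Convert 581 to Roman numerals:
  581 contains 1×500 (D)
  81 contains 1×50 (L)
  31 contains 3×10 (XXX)
  1 contains 1×1 (I)

DLXXXI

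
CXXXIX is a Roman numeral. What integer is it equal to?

CXXXIX: C=100, X=10, X=10, X=10, IX=9
100 + 10 + 10 + 10 + 9 = 139

139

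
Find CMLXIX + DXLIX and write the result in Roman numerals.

CMLXIX = 969
DXLIX = 549
969 + 549 = 1518

MDXVIII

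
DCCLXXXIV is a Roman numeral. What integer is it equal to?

DCCLXXXIV: D=500, C=100, C=100, L=50, X=10, X=10, X=10, IV=4
500 + 100 + 100 + 50 + 10 + 10 + 10 + 4 = 784

784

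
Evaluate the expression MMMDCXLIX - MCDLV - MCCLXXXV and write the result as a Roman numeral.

MMMDCXLIX = 3649, MCDLV = 1455, MCCLXXXV = 1285
3649 - 1455 = 2194
2194 - 1285 = 909

CMIX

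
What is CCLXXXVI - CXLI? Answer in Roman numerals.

CCLXXXVI = 286
CXLI = 141
286 - 141 = 145

CXLV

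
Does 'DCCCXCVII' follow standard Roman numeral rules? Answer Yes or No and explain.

'DCCCXCVII': Check the rules: uses only the symbols I, V, X, L, C, D, M; no symbol is repeated more than three times in a row; V, L and D each appear at most once; the only place a smaller symbol precedes a larger one is the allowed subtractive pair XC, the symbol right after such a pair (if any) is smaller than the pair's first symbol, and otherwise the values never increase from left to right. Value: D (500) + C (100) + C (100) + C (100) + XC (90) + V (5) + I (1) + I (1) = 897. So it is a valid standard Roman numeral.

Yes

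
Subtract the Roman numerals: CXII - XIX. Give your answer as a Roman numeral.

CXII = 112
XIX = 19
112 - 19 = 93

XCIII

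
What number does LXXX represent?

LXXX: L=50, X=10, X=10, X=10
50 + 10 + 10 + 10 = 80

80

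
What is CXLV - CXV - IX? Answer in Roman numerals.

CXLV = 145, CXV = 115, IX = 9
145 - 115 = 30
30 - 9 = 21

XXI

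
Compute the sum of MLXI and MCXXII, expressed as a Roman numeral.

MLXI = 1061
MCXXII = 1122
1061 + 1122 = 2183

MMCLXXXIII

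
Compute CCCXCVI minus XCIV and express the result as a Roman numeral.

CCCXCVI = 396
XCIV = 94
396 - 94 = 302

CCCII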